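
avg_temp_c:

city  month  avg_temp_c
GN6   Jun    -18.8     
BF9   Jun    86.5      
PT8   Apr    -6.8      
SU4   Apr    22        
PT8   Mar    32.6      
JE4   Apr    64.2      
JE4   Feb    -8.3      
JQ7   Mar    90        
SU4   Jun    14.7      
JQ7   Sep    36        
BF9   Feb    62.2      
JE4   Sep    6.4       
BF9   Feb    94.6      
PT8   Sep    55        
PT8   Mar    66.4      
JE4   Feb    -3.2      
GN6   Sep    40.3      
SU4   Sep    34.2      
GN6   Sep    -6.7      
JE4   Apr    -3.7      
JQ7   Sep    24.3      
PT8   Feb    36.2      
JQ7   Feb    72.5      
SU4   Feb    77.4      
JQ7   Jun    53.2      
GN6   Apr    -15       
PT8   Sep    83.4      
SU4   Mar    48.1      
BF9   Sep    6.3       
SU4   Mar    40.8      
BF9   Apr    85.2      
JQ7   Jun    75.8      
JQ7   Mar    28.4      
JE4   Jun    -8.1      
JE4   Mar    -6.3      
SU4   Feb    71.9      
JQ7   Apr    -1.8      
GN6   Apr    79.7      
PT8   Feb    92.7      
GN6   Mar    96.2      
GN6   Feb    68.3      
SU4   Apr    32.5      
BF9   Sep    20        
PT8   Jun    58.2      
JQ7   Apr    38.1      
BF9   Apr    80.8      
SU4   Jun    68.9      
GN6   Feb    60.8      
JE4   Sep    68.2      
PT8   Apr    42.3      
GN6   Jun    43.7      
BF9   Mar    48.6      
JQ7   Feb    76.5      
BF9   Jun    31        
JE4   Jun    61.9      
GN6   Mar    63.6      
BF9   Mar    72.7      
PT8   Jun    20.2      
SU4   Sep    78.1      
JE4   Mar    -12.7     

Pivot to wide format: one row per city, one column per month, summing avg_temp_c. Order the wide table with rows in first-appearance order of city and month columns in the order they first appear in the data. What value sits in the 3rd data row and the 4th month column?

128.9

With rows in first-appearance order of city, row 3 is city=PT8. month columns in first-appearance order: Jun, Apr, Mar, Feb, Sep; column 4 is Feb.
Long rows with city=PT8, month=Feb: 36.2 + 92.7 = 128.9.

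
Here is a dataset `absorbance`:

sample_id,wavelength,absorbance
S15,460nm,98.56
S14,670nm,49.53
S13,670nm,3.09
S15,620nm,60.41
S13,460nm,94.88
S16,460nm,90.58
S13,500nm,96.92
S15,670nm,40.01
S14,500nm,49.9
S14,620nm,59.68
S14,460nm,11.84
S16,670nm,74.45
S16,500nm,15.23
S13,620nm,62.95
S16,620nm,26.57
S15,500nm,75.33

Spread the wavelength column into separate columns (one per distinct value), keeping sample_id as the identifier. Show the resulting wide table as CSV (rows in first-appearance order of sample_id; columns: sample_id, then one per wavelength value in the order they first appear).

sample_id,460nm,670nm,620nm,500nm
S15,98.56,40.01,60.41,75.33
S14,11.84,49.53,59.68,49.9
S13,94.88,3.09,62.95,96.92
S16,90.58,74.45,26.57,15.23

Columns: sample_id plus the 4 distinct wavelength values (460nm, 670nm, 620nm, 500nm).
For example, row S15 column 460nm takes absorbance=98.56 from the long row (S15, 460nm).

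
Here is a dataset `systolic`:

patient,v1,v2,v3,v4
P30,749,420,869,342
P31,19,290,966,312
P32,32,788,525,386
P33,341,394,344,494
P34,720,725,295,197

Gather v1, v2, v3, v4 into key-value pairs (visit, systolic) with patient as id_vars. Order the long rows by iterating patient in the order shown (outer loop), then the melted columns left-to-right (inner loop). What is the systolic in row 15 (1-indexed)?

344

20 rows total (5 × 4). Row 15: index ⌊(15-1)/4⌋ = 3 into patient → P33; (15-1) mod 4 = 2 into the melted columns → v3.
So row 15 is (P33, v3, 344); systolic = 344.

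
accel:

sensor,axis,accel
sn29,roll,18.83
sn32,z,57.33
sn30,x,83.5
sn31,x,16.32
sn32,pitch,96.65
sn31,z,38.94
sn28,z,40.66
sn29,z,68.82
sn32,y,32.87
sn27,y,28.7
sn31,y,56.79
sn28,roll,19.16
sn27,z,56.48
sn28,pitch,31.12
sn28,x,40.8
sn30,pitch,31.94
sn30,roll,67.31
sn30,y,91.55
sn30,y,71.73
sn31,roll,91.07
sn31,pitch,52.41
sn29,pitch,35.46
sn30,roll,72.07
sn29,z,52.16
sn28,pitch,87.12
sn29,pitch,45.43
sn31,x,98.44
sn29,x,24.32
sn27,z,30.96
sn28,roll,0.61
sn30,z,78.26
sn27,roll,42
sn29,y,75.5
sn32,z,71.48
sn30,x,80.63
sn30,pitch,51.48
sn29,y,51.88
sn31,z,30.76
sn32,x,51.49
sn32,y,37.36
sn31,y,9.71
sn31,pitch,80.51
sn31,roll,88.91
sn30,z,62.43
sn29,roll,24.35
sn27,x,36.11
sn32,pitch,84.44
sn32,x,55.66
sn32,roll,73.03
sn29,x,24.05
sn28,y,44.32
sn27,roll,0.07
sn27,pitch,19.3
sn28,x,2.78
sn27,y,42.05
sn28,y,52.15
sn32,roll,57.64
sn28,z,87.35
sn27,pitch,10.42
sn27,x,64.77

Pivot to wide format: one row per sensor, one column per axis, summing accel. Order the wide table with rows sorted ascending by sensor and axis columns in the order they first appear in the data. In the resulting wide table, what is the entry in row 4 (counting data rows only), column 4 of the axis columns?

With rows sorted ascending by sensor, row 4 is sensor=sn30. axis columns in first-appearance order: roll, z, x, pitch, y; column 4 is pitch.
Long rows with sensor=sn30, axis=pitch: 31.94 + 51.48 = 83.42.

83.42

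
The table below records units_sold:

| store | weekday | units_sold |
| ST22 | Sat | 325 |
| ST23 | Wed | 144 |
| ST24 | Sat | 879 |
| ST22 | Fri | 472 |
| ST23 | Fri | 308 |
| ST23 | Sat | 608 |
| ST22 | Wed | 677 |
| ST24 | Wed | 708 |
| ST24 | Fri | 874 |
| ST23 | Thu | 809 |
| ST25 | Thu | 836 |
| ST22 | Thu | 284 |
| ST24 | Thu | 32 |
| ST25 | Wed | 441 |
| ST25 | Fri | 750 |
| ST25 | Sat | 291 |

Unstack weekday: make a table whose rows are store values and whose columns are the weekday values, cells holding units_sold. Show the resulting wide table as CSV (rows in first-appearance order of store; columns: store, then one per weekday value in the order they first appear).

Columns: store plus the 4 distinct weekday values (Sat, Wed, Fri, Thu).
For example, row ST22 column Sat takes units_sold=325 from the long row (ST22, Sat).

store,Sat,Wed,Fri,Thu
ST22,325,677,472,284
ST23,608,144,308,809
ST24,879,708,874,32
ST25,291,441,750,836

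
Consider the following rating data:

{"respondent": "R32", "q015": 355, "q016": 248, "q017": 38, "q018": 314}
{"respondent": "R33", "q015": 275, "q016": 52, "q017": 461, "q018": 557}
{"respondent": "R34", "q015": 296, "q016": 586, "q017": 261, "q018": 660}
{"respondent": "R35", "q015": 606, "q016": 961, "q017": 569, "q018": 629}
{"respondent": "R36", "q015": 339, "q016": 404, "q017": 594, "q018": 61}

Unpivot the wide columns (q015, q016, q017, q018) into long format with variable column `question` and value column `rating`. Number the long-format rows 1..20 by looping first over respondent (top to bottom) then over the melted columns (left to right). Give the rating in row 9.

20 rows total (5 × 4). Row 9: index ⌊(9-1)/4⌋ = 2 into respondent → R34; (9-1) mod 4 = 0 into the melted columns → q015.
So row 9 is (R34, q015, 296); rating = 296.

296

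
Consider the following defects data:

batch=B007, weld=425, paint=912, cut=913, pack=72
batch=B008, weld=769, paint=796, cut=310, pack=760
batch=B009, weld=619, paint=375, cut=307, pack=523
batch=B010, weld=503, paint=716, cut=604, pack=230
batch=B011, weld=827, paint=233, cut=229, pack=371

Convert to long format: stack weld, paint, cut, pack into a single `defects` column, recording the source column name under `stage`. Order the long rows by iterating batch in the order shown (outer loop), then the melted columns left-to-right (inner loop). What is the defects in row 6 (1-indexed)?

796

20 rows total (5 × 4). Row 6: index ⌊(6-1)/4⌋ = 1 into batch → B008; (6-1) mod 4 = 1 into the melted columns → paint.
So row 6 is (B008, paint, 796); defects = 796.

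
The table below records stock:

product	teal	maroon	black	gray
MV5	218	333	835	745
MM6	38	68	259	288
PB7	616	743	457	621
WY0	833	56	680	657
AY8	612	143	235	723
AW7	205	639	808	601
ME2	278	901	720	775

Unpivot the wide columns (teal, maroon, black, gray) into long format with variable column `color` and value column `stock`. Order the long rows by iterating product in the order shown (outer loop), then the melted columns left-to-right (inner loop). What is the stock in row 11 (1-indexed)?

457

28 rows total (7 × 4). Row 11: index ⌊(11-1)/4⌋ = 2 into product → PB7; (11-1) mod 4 = 2 into the melted columns → black.
So row 11 is (PB7, black, 457); stock = 457.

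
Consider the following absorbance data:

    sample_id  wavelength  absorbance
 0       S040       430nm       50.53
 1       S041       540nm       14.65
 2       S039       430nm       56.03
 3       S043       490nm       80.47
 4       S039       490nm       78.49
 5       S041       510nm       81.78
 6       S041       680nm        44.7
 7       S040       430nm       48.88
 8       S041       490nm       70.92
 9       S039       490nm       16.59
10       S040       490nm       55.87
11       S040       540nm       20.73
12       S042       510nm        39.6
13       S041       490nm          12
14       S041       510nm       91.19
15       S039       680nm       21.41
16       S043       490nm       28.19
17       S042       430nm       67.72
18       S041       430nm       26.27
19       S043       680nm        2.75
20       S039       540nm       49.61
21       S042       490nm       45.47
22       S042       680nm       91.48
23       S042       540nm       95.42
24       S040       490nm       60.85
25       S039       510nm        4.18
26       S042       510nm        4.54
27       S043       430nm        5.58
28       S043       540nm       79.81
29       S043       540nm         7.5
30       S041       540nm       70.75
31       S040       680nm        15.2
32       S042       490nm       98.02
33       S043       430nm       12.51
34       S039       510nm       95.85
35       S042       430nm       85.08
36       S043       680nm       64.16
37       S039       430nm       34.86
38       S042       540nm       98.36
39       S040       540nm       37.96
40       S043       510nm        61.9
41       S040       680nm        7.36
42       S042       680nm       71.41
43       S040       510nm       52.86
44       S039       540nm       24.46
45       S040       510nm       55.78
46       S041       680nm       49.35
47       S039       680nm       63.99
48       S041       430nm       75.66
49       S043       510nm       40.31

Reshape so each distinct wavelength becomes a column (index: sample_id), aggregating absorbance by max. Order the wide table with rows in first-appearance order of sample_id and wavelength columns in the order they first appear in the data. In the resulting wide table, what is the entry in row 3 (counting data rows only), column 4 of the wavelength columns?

95.85

With rows in first-appearance order of sample_id, row 3 is sample_id=S039. wavelength columns in first-appearance order: 430nm, 540nm, 490nm, 510nm, 680nm; column 4 is 510nm.
Long rows with sample_id=S039, wavelength=510nm: max(4.18, 95.85) = 95.85.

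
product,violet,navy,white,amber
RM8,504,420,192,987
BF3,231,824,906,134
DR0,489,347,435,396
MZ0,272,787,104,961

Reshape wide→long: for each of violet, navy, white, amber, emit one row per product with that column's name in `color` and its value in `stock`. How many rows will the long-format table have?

4 product values × 4 melted columns = 16 rows.

16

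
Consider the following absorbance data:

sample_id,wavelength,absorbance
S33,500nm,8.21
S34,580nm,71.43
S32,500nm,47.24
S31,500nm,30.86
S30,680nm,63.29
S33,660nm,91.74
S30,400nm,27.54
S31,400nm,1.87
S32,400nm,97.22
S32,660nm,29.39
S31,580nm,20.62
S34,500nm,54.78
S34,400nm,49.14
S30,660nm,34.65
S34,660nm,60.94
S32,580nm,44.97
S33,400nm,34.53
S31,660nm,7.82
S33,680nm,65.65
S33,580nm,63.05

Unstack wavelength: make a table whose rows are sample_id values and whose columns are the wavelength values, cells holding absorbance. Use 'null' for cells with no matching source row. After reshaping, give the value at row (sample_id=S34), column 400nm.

The long row with sample_id=S34, wavelength=400nm has absorbance=49.14.

49.14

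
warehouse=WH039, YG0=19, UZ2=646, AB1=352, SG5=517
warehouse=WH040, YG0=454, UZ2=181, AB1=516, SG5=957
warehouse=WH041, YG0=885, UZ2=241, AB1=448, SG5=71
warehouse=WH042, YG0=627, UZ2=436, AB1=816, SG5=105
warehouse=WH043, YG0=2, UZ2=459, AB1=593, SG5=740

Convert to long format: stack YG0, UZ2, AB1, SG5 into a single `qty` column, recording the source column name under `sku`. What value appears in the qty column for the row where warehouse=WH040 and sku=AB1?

516

Unpivoting turns each (warehouse, wide-column) pair into one long row.
The wide cell at row WH040, column AB1 holds 516, so the long row (WH040, AB1) has qty=516.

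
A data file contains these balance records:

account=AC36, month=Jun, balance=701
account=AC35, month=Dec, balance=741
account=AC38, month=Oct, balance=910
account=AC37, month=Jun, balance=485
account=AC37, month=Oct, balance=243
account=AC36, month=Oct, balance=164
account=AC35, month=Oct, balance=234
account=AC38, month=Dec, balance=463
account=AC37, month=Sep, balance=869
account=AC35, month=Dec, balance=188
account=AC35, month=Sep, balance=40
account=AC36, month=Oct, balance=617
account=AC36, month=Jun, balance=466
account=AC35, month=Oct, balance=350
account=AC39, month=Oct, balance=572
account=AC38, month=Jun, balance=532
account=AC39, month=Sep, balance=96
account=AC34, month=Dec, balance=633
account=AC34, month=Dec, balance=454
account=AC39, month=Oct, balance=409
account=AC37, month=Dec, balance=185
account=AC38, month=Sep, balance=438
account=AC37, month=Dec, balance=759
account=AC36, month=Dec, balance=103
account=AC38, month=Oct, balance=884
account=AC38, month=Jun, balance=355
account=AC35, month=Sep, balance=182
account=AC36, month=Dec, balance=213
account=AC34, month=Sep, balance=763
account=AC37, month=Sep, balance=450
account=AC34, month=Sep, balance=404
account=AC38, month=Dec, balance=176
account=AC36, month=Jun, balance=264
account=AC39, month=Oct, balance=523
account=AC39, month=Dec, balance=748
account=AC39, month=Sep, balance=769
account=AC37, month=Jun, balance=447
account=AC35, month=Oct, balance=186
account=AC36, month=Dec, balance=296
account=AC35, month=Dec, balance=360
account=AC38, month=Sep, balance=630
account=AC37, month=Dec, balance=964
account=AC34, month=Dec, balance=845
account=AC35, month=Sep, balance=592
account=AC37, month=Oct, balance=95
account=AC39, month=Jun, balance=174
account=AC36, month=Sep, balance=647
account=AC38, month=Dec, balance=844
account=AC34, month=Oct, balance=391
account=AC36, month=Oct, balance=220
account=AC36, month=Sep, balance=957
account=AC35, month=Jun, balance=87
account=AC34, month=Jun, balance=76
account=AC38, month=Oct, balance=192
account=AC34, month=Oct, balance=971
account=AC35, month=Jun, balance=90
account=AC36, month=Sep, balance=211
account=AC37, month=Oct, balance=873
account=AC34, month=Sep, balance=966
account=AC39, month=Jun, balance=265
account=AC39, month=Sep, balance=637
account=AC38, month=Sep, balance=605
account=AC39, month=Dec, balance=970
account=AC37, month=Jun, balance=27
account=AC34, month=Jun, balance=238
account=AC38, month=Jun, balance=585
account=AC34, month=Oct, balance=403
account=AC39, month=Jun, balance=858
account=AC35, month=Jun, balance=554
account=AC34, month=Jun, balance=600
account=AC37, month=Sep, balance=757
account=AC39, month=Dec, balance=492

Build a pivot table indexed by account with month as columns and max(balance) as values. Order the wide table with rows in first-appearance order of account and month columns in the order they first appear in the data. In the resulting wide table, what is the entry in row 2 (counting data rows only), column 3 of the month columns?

With rows in first-appearance order of account, row 2 is account=AC35. month columns in first-appearance order: Jun, Dec, Oct, Sep; column 3 is Oct.
Long rows with account=AC35, month=Oct: max(234, 350, 186) = 350.

350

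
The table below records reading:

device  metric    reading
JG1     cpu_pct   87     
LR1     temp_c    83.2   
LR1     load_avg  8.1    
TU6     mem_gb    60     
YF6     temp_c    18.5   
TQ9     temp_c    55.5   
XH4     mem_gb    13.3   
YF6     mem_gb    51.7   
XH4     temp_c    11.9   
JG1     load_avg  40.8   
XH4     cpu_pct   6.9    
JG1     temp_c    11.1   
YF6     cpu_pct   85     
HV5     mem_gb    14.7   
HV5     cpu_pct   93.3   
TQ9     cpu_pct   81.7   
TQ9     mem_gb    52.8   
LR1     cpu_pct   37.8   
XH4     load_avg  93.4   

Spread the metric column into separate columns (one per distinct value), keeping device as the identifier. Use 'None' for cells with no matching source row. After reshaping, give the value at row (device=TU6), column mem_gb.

The long row with device=TU6, metric=mem_gb has reading=60.

60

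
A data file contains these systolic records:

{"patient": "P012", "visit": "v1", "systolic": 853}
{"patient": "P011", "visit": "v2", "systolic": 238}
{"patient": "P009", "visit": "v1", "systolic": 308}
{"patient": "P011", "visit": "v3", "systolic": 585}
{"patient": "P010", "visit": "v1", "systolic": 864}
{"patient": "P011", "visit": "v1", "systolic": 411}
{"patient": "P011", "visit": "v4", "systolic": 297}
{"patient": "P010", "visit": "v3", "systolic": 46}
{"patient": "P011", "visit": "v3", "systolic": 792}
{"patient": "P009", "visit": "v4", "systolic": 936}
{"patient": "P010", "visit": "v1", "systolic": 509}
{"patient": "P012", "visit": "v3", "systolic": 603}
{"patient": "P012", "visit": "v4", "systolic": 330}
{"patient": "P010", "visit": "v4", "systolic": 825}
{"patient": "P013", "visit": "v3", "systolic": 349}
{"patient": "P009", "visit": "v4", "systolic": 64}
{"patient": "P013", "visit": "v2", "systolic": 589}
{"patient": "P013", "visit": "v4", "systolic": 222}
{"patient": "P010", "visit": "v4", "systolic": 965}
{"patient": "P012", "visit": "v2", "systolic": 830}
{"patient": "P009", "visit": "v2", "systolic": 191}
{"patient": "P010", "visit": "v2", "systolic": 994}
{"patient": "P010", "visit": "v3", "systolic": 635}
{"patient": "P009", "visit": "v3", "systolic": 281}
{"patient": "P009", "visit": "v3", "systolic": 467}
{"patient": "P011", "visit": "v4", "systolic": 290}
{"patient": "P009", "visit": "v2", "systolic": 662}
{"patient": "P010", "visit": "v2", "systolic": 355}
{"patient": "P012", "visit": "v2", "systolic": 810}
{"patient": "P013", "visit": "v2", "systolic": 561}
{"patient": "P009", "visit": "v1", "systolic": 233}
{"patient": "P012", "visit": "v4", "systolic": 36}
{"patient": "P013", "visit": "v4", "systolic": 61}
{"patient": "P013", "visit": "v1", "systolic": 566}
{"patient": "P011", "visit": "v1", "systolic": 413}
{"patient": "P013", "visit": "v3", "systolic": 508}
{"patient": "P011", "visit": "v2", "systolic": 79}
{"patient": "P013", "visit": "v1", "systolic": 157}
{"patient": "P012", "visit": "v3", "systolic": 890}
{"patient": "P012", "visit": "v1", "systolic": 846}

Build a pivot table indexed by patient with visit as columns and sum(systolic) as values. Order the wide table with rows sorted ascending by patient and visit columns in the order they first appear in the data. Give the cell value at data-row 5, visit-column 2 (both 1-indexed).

1150

With rows sorted ascending by patient, row 5 is patient=P013. visit columns in first-appearance order: v1, v2, v3, v4; column 2 is v2.
Long rows with patient=P013, visit=v2: 589 + 561 = 1150.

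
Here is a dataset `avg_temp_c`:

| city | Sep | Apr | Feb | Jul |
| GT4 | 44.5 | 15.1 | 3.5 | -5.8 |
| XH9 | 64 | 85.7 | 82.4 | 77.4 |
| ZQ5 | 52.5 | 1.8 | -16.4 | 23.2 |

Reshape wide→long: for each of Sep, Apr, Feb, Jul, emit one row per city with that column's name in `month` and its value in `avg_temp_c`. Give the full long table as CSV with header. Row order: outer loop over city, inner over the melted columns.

Each (city, column) pair becomes one row: 3 × 4 = 12 rows.
For example, (GT4, Sep) → avg_temp_c=44.5.

city,month,avg_temp_c
GT4,Sep,44.5
GT4,Apr,15.1
GT4,Feb,3.5
GT4,Jul,-5.8
XH9,Sep,64
XH9,Apr,85.7
XH9,Feb,82.4
XH9,Jul,77.4
ZQ5,Sep,52.5
ZQ5,Apr,1.8
ZQ5,Feb,-16.4
ZQ5,Jul,23.2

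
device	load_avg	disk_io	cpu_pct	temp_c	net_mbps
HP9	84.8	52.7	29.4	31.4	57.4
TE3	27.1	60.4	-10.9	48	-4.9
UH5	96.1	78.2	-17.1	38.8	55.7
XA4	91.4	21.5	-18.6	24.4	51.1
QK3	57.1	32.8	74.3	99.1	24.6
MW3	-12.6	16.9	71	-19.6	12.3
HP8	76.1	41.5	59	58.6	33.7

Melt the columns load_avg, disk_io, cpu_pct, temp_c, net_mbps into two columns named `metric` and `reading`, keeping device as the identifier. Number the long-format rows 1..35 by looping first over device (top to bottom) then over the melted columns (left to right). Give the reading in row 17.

35 rows total (7 × 5). Row 17: index ⌊(17-1)/5⌋ = 3 into device → XA4; (17-1) mod 5 = 1 into the melted columns → disk_io.
So row 17 is (XA4, disk_io, 21.5); reading = 21.5.

21.5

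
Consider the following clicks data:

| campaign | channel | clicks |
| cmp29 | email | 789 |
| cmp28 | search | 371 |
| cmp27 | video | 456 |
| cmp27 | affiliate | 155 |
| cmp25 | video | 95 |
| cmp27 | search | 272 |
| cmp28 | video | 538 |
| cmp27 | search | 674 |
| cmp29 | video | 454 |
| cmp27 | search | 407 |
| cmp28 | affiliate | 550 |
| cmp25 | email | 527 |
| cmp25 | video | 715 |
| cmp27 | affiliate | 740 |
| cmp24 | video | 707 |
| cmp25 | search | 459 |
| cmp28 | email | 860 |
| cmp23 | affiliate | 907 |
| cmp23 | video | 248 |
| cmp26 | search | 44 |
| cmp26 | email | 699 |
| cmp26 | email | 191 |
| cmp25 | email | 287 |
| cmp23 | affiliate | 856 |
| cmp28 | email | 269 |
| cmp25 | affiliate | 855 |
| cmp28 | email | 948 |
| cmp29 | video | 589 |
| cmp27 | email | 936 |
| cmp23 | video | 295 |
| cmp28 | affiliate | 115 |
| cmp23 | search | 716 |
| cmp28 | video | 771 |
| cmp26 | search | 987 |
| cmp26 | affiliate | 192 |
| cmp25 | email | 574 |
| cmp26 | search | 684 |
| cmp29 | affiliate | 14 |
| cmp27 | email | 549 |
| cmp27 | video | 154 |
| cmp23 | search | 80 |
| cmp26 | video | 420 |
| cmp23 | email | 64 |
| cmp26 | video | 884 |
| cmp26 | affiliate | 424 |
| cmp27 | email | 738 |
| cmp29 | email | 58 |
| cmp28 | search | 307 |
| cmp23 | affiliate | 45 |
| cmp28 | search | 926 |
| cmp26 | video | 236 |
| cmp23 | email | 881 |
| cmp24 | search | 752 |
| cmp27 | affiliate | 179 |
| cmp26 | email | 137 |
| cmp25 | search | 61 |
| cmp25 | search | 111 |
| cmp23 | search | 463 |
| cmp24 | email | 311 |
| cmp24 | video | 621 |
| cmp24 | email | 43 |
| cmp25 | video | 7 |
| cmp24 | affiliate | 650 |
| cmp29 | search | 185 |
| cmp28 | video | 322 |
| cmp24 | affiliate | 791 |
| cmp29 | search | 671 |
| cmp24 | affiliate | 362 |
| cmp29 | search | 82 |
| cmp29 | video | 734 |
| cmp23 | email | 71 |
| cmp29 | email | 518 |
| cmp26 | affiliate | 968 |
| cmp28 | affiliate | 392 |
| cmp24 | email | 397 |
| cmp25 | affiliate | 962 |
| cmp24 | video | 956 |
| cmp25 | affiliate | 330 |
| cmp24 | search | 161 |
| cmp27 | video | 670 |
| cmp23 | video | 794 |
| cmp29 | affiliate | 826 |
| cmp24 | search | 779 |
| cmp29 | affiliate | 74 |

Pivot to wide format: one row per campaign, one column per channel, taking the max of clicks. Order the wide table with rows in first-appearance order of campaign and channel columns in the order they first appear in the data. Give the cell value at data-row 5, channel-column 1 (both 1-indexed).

397

With rows in first-appearance order of campaign, row 5 is campaign=cmp24. channel columns in first-appearance order: email, search, video, affiliate; column 1 is email.
Long rows with campaign=cmp24, channel=email: max(311, 43, 397) = 397.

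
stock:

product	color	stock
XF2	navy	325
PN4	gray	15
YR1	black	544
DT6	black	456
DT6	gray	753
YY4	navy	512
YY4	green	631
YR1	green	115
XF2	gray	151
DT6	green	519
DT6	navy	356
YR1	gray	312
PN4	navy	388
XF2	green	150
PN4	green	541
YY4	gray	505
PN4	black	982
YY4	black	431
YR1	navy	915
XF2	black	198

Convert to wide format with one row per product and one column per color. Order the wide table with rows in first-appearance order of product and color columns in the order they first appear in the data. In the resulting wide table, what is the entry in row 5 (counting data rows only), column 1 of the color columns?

512

With rows in first-appearance order of product, row 5 is product=YY4. color columns in first-appearance order: navy, gray, black, green; column 1 is navy.
Long rows with product=YY4, color=navy: stock = 512.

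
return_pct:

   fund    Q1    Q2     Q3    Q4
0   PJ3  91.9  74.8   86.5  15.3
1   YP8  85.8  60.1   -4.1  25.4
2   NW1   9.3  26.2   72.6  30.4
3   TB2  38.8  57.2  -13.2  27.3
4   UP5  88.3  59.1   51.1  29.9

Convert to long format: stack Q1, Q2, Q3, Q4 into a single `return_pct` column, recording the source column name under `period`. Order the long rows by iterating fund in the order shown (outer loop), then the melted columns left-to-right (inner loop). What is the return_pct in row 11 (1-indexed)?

72.6

20 rows total (5 × 4). Row 11: index ⌊(11-1)/4⌋ = 2 into fund → NW1; (11-1) mod 4 = 2 into the melted columns → Q3.
So row 11 is (NW1, Q3, 72.6); return_pct = 72.6.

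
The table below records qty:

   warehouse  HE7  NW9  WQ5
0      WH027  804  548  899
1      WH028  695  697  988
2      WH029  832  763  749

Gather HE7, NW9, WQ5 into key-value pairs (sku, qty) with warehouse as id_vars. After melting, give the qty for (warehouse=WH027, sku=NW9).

Unpivoting turns each (warehouse, wide-column) pair into one long row.
The wide cell at row WH027, column NW9 holds 548, so the long row (WH027, NW9) has qty=548.

548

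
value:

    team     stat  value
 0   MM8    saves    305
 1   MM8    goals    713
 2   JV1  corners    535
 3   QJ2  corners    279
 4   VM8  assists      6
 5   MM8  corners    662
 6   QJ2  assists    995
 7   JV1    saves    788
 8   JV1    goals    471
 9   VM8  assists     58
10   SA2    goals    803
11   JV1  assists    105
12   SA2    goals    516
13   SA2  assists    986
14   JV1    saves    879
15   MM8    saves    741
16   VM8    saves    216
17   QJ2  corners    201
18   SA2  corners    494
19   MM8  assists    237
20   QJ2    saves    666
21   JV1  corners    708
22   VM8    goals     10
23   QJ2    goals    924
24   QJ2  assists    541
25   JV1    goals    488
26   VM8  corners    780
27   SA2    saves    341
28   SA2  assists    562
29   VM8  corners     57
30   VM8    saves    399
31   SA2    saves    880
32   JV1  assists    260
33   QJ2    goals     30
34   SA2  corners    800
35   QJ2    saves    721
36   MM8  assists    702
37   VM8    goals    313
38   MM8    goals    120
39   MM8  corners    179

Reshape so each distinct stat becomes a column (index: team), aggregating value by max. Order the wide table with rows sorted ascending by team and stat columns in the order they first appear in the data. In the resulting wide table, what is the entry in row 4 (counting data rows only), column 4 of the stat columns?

With rows sorted ascending by team, row 4 is team=SA2. stat columns in first-appearance order: saves, goals, corners, assists; column 4 is assists.
Long rows with team=SA2, stat=assists: max(986, 562) = 986.

986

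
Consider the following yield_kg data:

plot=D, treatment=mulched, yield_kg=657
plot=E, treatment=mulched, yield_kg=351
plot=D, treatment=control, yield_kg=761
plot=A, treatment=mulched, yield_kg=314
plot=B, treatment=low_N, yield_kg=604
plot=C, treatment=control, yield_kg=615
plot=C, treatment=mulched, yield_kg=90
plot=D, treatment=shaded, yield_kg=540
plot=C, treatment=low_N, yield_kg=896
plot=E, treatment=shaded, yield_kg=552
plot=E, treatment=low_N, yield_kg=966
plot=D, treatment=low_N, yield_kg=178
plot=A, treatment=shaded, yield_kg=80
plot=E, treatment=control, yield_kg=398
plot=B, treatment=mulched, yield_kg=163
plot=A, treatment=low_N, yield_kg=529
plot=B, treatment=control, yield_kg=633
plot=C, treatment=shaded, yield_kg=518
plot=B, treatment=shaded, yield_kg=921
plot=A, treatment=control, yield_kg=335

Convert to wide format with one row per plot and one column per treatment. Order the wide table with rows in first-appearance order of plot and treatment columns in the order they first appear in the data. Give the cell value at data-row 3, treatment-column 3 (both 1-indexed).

With rows in first-appearance order of plot, row 3 is plot=A. treatment columns in first-appearance order: mulched, control, low_N, shaded; column 3 is low_N.
Long rows with plot=A, treatment=low_N: yield_kg = 529.

529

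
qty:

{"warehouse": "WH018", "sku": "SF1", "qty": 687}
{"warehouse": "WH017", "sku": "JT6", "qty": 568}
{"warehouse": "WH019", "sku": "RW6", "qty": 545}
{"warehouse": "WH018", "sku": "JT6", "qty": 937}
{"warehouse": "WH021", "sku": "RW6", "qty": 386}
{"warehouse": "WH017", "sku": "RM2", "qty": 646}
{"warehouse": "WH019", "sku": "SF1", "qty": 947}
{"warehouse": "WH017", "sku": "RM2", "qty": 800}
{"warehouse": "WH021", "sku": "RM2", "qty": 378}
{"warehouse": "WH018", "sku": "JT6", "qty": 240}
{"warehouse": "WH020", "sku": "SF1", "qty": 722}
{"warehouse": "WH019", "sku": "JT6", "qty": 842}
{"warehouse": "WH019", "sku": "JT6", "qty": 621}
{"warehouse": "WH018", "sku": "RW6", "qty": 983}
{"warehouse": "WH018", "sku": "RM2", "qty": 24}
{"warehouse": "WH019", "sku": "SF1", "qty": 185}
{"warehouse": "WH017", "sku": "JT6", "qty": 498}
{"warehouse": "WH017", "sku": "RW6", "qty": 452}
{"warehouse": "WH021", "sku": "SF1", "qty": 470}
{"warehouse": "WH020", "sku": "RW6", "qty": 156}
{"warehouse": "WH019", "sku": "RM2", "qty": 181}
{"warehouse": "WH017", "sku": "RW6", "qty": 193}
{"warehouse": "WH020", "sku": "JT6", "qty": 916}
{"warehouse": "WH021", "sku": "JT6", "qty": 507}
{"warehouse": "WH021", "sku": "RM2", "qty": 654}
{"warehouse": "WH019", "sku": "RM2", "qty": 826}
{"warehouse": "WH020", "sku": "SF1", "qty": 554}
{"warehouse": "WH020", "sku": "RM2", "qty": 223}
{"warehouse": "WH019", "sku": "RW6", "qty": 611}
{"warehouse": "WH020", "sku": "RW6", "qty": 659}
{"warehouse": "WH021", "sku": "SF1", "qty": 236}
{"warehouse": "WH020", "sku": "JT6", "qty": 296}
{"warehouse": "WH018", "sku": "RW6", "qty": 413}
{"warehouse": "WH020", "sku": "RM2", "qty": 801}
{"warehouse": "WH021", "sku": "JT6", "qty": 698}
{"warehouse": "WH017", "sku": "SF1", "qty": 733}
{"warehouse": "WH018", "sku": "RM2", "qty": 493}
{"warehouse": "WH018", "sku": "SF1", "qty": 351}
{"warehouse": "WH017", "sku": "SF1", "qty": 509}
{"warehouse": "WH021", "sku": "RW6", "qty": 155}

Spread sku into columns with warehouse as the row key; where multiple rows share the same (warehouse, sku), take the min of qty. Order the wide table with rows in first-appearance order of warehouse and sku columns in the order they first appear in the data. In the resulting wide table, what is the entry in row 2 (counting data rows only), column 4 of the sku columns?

646

With rows in first-appearance order of warehouse, row 2 is warehouse=WH017. sku columns in first-appearance order: SF1, JT6, RW6, RM2; column 4 is RM2.
Long rows with warehouse=WH017, sku=RM2: min(646, 800) = 646.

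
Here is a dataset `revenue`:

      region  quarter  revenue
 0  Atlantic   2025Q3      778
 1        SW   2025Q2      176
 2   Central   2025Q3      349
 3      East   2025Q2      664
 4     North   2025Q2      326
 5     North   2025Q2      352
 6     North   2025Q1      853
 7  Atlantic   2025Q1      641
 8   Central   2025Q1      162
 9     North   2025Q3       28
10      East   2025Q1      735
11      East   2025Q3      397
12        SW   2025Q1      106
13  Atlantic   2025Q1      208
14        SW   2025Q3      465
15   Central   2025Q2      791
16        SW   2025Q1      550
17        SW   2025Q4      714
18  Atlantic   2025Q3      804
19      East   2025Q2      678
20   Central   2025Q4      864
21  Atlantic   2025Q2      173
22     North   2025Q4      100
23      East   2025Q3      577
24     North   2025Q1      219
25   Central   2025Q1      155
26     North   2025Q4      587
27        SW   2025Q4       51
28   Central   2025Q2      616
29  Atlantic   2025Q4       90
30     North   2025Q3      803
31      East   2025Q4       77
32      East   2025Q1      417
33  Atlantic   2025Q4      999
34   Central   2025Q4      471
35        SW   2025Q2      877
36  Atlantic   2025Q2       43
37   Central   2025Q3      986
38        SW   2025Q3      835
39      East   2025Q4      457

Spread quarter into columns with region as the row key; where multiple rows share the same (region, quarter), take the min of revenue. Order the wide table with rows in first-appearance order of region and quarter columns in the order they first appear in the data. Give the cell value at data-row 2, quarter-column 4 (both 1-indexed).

51

With rows in first-appearance order of region, row 2 is region=SW. quarter columns in first-appearance order: 2025Q3, 2025Q2, 2025Q1, 2025Q4; column 4 is 2025Q4.
Long rows with region=SW, quarter=2025Q4: min(714, 51) = 51.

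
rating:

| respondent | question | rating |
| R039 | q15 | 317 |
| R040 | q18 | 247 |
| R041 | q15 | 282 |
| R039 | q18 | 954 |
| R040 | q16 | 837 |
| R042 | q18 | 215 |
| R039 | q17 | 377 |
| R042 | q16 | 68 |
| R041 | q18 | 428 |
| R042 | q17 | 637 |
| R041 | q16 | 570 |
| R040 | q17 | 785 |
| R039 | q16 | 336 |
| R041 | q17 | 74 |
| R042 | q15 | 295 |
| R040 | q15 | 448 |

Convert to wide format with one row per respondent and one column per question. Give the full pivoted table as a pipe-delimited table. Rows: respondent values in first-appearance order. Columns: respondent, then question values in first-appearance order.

| respondent | q15 | q18 | q16 | q17 |
| R039 | 317 | 954 | 336 | 377 |
| R040 | 448 | 247 | 837 | 785 |
| R041 | 282 | 428 | 570 | 74 |
| R042 | 295 | 215 | 68 | 637 |

Columns: respondent plus the 4 distinct question values (q15, q18, q16, q17).
For example, row R039 column q15 takes rating=317 from the long row (R039, q15).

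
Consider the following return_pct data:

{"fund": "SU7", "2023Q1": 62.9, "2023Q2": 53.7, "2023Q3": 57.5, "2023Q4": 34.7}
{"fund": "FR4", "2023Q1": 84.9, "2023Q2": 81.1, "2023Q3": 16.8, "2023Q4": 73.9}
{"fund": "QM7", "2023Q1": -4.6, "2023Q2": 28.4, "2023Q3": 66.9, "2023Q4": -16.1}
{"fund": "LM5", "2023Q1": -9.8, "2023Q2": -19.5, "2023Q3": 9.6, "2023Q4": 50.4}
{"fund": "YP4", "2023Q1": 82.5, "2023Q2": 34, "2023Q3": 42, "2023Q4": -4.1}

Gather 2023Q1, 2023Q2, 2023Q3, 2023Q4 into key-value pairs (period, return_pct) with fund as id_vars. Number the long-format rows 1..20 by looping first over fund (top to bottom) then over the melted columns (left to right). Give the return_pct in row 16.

50.4

20 rows total (5 × 4). Row 16: index ⌊(16-1)/4⌋ = 3 into fund → LM5; (16-1) mod 4 = 3 into the melted columns → 2023Q4.
So row 16 is (LM5, 2023Q4, 50.4); return_pct = 50.4.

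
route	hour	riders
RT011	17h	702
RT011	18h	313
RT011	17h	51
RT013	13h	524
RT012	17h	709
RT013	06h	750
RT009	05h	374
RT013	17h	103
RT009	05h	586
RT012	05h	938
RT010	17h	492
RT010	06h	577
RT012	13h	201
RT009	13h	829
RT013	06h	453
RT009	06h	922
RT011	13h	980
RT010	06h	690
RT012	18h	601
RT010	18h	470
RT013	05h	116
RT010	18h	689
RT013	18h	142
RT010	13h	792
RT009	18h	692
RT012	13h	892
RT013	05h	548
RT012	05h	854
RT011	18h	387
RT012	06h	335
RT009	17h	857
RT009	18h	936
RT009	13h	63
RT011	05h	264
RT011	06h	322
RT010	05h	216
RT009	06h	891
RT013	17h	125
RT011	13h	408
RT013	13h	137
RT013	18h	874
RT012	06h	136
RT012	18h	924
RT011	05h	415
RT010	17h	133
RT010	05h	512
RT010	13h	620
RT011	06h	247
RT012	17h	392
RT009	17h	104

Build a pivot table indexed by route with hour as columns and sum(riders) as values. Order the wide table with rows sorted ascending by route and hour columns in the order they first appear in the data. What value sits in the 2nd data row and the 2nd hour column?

1159

With rows sorted ascending by route, row 2 is route=RT010. hour columns in first-appearance order: 17h, 18h, 13h, 06h, 05h; column 2 is 18h.
Long rows with route=RT010, hour=18h: 470 + 689 = 1159.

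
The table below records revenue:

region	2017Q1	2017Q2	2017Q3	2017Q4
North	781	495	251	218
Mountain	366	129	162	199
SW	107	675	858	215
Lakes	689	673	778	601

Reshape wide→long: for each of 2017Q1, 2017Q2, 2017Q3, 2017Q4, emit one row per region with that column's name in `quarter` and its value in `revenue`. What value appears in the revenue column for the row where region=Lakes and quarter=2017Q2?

673

Unpivoting turns each (region, wide-column) pair into one long row.
The wide cell at row Lakes, column 2017Q2 holds 673, so the long row (Lakes, 2017Q2) has revenue=673.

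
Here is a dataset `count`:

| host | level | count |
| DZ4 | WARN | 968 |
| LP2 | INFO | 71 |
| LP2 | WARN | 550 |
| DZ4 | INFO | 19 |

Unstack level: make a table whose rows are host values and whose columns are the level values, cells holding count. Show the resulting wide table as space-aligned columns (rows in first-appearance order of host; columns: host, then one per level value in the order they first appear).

Columns: host plus the 2 distinct level values (WARN, INFO).
For example, row DZ4 column WARN takes count=968 from the long row (DZ4, WARN).

host  WARN  INFO
DZ4   968   19  
LP2   550   71  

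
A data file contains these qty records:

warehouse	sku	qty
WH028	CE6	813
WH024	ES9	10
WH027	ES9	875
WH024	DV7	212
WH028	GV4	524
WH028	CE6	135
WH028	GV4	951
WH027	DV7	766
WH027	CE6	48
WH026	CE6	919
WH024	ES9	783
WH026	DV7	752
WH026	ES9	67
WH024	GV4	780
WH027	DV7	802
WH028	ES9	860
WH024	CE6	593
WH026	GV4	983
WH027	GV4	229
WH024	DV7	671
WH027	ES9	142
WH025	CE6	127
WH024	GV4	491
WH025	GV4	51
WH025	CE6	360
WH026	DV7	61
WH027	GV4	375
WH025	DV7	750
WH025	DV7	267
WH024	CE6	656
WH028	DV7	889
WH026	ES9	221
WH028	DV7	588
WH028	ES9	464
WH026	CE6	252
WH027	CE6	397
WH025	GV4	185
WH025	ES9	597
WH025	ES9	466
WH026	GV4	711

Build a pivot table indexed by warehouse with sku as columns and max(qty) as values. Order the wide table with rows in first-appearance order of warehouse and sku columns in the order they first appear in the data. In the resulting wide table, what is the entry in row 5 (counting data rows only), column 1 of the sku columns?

With rows in first-appearance order of warehouse, row 5 is warehouse=WH025. sku columns in first-appearance order: CE6, ES9, DV7, GV4; column 1 is CE6.
Long rows with warehouse=WH025, sku=CE6: max(127, 360) = 360.

360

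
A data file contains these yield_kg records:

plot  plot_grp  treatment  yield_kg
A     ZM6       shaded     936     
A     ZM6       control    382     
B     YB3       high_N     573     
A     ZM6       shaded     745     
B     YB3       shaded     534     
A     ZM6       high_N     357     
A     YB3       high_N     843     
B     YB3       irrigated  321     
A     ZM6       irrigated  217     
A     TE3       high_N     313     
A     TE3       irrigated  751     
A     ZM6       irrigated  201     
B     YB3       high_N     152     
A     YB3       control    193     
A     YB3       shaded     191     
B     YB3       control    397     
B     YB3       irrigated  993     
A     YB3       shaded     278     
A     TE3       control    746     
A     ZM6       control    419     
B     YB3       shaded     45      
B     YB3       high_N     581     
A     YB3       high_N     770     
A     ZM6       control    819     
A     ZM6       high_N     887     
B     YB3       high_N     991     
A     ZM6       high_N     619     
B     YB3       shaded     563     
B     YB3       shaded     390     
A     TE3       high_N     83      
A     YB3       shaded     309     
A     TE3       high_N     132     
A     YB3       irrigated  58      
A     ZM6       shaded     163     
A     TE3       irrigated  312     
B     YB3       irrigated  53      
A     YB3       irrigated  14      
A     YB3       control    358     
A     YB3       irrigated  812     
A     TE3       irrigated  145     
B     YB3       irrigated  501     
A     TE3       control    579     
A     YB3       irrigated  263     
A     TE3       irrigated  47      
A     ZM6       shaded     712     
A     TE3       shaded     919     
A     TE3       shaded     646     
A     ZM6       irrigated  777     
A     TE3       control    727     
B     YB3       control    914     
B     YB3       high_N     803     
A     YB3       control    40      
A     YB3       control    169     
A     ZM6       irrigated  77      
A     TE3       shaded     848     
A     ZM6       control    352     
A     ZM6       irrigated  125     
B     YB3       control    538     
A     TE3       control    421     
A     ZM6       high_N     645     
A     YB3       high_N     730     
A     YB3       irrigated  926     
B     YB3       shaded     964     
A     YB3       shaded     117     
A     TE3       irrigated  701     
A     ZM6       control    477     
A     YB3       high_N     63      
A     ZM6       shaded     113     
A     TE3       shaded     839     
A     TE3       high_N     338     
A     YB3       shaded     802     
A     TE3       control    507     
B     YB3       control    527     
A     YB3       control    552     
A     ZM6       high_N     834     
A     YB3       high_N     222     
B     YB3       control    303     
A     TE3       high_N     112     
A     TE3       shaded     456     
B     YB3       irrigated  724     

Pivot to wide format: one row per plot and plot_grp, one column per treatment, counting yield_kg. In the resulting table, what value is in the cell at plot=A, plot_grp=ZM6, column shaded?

5

Rows with plot=A, plot_grp=ZM6 and treatment=shaded: yield_kg values are 936, 745, 163, 712, 113.
5 rows match — count = 5.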